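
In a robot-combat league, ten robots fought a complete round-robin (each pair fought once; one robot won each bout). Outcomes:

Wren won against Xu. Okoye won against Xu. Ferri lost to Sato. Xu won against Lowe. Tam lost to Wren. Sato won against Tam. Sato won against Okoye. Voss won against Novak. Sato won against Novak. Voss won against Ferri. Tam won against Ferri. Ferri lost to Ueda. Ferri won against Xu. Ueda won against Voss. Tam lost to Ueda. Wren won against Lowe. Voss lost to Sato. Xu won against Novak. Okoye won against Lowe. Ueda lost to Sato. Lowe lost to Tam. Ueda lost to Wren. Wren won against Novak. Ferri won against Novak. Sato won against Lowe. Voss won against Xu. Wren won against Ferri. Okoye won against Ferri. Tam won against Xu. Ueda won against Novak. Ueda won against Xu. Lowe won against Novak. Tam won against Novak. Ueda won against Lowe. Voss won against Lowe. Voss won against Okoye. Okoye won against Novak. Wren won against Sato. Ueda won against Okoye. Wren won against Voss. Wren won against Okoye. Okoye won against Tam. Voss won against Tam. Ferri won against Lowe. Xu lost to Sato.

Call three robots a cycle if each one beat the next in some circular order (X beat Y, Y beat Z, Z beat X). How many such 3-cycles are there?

Win totals: Ferri 3, Okoye 5, Novak 0, Lowe 1, Wren 9, Xu 2, Ueda 7, Tam 4, Voss 6, Sato 8.
A robot with w wins dominates both others in C(w,2) triples; summing gives 3 + 10 + 0 + 0 + 36 + 1 + 21 + 6 + 15 + 28 = 120 transitive triples.
Total triples C(10,3) = 120, so cyclic triples = 120 − 120 = 0.

0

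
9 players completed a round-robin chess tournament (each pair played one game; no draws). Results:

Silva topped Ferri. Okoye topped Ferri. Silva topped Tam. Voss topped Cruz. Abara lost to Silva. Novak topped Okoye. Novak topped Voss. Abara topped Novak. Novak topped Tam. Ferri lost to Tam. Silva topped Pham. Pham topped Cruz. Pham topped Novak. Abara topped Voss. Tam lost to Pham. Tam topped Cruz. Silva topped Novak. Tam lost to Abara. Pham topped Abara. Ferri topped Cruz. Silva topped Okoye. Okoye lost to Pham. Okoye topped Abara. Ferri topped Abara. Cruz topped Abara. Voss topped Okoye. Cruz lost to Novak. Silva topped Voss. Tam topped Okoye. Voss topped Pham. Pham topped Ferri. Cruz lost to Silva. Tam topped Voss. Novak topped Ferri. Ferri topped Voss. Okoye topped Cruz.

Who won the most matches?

Silva

Win totals: Ferri 3, Silva 8, Cruz 1, Voss 3, Tam 4, Abara 3, Pham 6, Novak 5, Okoye 3.
Silva leads with 8 wins (next highest: 6).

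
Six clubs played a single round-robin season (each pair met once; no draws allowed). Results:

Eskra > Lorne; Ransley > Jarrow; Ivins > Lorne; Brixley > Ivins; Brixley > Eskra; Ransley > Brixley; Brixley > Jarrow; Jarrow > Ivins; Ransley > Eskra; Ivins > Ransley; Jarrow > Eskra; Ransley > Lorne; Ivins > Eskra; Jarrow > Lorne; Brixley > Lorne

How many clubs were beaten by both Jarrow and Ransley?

Jarrow beat: Eskra, Lorne, Ivins.
Ransley beat: Eskra, Lorne, Jarrow, Brixley.
Both beat: Eskra, Lorne — 2.

2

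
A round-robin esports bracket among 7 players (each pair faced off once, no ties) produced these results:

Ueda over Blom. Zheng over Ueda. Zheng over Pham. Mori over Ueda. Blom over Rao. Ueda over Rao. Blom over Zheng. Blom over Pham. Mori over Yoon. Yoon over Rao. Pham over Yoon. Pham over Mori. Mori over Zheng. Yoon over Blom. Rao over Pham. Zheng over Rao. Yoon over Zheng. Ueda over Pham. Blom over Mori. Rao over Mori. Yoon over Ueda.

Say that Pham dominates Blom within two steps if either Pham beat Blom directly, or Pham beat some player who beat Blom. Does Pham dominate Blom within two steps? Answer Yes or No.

Yes

Pham did not beat Blom directly.
Pham beat Mori, Yoon. Of those, Yoon beat Blom.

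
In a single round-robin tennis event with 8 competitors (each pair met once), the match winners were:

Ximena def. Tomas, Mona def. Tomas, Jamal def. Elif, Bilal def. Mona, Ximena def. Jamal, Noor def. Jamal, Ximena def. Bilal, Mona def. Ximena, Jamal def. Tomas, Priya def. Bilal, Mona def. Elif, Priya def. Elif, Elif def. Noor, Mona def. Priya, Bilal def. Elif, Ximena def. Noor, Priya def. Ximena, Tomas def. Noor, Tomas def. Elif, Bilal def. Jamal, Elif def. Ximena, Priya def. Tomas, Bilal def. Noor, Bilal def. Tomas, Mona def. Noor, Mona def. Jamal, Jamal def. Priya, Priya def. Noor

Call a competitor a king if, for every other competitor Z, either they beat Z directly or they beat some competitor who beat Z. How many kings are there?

4

Priya reaches everyone (king).
Mona reaches everyone (king).
Jamal cannot reach Mona in two steps.
Tomas cannot reach Priya, Mona, Bilal in two steps.
Noor cannot reach Mona, Ximena, Bilal in two steps.
Ximena reaches everyone (king).
Elif cannot reach Priya, Mona in two steps.
Bilal reaches everyone (king).
Kings: Priya, Mona, Ximena, Bilal — 4.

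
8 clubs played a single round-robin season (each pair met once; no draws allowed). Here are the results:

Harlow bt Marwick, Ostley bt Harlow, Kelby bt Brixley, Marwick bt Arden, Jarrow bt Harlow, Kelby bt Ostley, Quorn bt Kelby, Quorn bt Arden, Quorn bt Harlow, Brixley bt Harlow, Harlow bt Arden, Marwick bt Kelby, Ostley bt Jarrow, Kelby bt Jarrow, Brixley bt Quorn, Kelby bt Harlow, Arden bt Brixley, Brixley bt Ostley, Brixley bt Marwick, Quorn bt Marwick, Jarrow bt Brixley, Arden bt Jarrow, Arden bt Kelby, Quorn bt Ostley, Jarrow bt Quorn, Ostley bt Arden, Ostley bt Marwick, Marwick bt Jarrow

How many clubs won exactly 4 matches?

Win totals: Marwick 3, Harlow 2, Jarrow 3, Brixley 4, Kelby 4, Arden 3, Ostley 4, Quorn 5.
Exactly 4: Brixley, Kelby, Ostley — 3 clubs.

3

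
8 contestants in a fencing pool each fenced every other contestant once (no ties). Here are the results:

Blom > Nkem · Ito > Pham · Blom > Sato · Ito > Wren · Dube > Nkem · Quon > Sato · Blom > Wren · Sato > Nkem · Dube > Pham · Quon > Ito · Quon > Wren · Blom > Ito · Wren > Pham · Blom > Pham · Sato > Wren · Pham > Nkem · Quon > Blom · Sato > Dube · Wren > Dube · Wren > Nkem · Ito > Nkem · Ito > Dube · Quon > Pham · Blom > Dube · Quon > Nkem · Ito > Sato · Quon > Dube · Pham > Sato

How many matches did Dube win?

2

Dube's results: beat Pham, Nkem; lost to Sato, Blom, Quon, Wren, Ito.
That is 2 wins.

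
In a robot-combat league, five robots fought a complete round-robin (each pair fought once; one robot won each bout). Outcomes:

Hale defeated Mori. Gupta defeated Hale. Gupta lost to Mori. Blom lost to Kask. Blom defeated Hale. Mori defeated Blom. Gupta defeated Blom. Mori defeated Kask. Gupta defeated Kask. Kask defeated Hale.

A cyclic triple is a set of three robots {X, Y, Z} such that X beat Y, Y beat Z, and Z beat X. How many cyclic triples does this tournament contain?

3

Of the C(5,3) = 10 triples, the cyclic ones are: {Mori, Kask, Hale}; {Mori, Blom, Hale}; {Mori, Gupta, Hale}.
That is 3.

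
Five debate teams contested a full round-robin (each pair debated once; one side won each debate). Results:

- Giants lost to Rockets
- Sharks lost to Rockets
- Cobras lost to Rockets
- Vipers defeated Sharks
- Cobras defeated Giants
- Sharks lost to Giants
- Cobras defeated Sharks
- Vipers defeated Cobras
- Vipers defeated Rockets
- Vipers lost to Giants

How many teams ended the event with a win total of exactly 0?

Win totals: Cobras 2, Rockets 3, Vipers 3, Sharks 0, Giants 2.
Exactly 0: Sharks — 1 team.

1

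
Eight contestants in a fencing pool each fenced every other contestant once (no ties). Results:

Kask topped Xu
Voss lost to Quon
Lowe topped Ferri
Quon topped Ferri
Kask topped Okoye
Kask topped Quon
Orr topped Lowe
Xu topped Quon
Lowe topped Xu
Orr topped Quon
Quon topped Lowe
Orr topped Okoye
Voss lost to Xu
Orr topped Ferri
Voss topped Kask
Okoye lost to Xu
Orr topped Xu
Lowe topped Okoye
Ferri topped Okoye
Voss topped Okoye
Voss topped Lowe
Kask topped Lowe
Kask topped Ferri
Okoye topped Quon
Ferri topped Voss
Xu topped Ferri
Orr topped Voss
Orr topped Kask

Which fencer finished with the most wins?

Win totals: Lowe 3, Quon 3, Voss 3, Orr 7, Ferri 2, Kask 5, Okoye 1, Xu 4.
Orr leads with 7 wins (next highest: 5).

Orr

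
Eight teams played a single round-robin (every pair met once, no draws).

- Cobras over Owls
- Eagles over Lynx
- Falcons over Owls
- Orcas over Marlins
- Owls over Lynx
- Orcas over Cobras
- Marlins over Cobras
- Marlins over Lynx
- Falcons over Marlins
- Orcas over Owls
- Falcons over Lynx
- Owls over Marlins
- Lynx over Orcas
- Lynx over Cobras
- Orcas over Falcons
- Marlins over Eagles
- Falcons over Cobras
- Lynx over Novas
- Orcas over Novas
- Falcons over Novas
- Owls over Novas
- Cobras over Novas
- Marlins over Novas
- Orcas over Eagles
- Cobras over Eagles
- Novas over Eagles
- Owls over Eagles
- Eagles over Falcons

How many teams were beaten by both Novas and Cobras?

Novas beat: Eagles.
Cobras beat: Owls, Eagles, Novas.
Both beat: Eagles — 1.

1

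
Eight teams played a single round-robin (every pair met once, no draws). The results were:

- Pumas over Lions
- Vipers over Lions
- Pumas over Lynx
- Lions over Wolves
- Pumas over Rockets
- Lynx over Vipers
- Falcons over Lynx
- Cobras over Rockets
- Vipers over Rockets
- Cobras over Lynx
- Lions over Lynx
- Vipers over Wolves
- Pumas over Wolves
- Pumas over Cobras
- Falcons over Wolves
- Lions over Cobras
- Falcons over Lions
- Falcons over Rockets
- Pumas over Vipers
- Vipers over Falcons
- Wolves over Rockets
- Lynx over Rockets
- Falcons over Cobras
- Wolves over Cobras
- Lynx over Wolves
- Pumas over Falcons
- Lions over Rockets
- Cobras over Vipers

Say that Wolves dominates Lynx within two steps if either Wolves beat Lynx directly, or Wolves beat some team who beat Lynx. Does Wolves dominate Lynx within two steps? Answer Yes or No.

Yes

Wolves did not beat Lynx directly.
Wolves beat Cobras, Rockets. Of those, Cobras beat Lynx.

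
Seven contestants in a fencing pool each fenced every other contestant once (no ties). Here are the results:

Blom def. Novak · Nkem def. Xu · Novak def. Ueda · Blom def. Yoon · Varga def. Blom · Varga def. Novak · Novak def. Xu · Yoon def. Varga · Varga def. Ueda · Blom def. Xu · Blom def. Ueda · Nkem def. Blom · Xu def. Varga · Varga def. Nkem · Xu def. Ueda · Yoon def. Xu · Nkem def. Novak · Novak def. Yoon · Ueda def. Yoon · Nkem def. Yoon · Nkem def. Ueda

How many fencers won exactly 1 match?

Win totals: Yoon 2, Varga 4, Xu 2, Blom 4, Ueda 1, Nkem 5, Novak 3.
Exactly 1: Ueda — 1 fencer.

1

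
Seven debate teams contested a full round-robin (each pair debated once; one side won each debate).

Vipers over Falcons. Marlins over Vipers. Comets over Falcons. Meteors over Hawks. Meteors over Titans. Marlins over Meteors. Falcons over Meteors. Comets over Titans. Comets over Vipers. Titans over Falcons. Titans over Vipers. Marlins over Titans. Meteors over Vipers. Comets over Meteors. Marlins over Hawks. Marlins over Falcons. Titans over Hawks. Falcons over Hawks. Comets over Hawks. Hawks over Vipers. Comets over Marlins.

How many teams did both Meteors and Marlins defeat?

Meteors beat: Hawks, Vipers, Titans.
Marlins beat: Hawks, Meteors, Vipers, Falcons, Titans.
Both beat: Hawks, Vipers, Titans — 3.

3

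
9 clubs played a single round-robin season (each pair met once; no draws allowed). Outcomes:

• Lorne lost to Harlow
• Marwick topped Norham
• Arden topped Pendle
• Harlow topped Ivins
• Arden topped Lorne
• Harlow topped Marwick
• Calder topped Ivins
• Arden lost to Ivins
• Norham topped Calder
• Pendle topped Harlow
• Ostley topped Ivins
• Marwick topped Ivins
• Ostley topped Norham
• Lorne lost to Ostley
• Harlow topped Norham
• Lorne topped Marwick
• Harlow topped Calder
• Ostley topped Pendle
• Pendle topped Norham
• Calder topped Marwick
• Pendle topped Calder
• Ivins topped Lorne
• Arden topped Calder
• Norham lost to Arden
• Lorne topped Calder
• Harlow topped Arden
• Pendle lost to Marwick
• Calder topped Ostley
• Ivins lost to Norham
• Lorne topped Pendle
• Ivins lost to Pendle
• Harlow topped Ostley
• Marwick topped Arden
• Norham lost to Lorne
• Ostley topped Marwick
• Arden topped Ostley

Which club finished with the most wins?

Harlow

Win totals: Marwick 4, Lorne 4, Pendle 4, Calder 3, Norham 2, Arden 5, Harlow 7, Ivins 2, Ostley 5.
Harlow leads with 7 wins (next highest: 5).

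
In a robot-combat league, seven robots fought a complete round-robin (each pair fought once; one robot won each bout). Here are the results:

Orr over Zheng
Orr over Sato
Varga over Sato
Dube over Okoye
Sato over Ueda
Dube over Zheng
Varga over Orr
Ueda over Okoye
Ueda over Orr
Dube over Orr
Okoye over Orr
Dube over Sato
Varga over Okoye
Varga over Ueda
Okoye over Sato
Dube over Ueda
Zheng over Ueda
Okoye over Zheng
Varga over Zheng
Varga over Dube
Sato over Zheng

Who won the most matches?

Win totals: Dube 5, Varga 6, Zheng 1, Ueda 2, Orr 2, Sato 2, Okoye 3.
Varga leads with 6 wins (next highest: 5).

Varga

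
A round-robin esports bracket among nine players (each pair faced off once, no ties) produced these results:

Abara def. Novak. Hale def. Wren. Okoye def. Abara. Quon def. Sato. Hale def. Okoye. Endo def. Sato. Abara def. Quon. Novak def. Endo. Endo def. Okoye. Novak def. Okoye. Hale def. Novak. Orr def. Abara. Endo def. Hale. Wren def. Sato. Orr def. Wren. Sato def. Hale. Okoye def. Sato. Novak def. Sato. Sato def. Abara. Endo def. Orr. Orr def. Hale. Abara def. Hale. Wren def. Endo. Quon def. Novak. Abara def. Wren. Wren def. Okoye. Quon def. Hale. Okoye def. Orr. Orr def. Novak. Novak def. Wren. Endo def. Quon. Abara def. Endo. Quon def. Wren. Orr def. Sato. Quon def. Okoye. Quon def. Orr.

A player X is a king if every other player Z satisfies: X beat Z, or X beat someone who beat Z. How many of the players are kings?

6

Orr reaches everyone (king).
Quon reaches everyone (king).
Hale cannot reach Quon in two steps.
Okoye reaches everyone (king).
Wren cannot reach Novak in two steps.
Sato cannot reach Orr in two steps.
Endo reaches everyone (king).
Novak reaches everyone (king).
Abara reaches everyone (king).
Kings: Orr, Quon, Okoye, Endo, Novak, Abara — 6.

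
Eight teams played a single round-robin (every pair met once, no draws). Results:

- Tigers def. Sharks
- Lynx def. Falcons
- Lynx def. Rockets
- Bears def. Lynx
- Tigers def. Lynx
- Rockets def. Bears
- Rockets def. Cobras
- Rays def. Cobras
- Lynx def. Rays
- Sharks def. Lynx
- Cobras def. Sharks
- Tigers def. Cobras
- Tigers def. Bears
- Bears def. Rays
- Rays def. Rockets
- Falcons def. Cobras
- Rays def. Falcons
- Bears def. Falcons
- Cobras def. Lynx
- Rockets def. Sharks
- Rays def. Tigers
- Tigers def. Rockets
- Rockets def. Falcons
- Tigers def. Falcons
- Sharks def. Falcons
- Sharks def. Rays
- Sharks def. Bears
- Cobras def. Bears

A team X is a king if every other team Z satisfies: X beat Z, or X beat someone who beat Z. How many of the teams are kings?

4

Falcons cannot reach Rays, Rockets, Tigers in two steps.
Bears cannot reach Sharks in two steps.
Rays reaches everyone (king).
Rockets cannot reach Tigers in two steps.
Sharks reaches everyone (king).
Lynx reaches everyone (king).
Cobras cannot reach Tigers in two steps.
Tigers reaches everyone (king).
Kings: Rays, Sharks, Lynx, Tigers — 4.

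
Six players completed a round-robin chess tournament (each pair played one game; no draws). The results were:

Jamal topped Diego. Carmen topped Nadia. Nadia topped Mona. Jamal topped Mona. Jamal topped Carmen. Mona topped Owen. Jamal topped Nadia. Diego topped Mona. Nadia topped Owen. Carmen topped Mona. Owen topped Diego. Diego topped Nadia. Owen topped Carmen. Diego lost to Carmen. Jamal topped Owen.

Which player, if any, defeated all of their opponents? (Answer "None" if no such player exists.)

Jamal has 5 wins out of 5 opponents — a perfect record.

Jamal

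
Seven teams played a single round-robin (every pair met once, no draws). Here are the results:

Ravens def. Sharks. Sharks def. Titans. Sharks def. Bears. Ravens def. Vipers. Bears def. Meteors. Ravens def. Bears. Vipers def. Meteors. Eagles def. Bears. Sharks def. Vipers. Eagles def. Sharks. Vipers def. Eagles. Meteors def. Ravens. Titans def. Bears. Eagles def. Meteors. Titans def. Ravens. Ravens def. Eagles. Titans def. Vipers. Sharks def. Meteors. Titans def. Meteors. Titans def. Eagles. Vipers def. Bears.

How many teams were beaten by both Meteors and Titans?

Meteors beat: Ravens.
Titans beat: Meteors, Ravens, Eagles, Bears, Vipers.
Both beat: Ravens — 1.

1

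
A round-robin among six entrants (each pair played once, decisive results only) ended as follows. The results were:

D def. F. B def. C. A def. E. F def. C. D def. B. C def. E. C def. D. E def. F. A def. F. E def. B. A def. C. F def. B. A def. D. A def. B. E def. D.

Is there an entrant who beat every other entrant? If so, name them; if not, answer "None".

A

A has 5 wins out of 5 opponents — a perfect record.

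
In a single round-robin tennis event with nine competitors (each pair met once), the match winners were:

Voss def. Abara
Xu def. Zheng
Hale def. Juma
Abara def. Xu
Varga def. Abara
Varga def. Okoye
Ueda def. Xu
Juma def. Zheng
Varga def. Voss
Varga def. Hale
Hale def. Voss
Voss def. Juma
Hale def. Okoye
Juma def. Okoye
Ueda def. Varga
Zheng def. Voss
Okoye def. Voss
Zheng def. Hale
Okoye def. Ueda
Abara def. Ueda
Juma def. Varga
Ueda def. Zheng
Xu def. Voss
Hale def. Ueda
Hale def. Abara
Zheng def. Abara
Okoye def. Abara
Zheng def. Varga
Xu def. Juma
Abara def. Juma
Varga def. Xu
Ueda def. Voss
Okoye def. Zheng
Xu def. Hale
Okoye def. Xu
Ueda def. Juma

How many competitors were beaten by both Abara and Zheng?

0

Abara beat: Ueda, Juma, Xu.
Zheng beat: Varga, Abara, Hale, Voss.
No one was beaten by both.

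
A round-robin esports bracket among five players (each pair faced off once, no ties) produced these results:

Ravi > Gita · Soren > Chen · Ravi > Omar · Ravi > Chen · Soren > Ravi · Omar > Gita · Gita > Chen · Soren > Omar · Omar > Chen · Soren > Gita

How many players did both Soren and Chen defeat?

0

Soren beat: Chen, Gita, Ravi, Omar.
Chen beat: no one.
No one was beaten by both.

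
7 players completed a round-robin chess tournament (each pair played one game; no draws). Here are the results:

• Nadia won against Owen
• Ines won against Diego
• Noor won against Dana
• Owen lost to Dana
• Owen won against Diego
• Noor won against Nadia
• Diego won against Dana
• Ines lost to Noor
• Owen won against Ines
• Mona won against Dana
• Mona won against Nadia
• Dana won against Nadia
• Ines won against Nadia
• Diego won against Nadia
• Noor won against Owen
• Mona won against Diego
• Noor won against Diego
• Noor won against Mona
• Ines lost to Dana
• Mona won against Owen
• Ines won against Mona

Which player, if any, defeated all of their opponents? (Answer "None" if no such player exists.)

Noor

Noor has 6 wins out of 6 opponents — a perfect record.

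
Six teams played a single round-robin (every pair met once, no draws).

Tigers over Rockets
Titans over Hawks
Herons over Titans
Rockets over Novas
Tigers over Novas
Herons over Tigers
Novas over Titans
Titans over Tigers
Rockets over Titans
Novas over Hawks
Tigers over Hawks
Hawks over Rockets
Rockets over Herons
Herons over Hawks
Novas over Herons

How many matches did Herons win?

3

Herons' results: beat Hawks, Tigers, Titans; lost to Rockets, Novas.
That is 3 wins.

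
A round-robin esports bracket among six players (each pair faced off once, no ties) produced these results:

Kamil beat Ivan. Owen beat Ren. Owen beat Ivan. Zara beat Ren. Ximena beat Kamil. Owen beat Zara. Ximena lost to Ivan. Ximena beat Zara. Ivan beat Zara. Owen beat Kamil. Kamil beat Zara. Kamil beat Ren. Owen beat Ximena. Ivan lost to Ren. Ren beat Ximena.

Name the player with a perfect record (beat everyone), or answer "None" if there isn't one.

Owen has 5 wins out of 5 opponents — a perfect record.

Owen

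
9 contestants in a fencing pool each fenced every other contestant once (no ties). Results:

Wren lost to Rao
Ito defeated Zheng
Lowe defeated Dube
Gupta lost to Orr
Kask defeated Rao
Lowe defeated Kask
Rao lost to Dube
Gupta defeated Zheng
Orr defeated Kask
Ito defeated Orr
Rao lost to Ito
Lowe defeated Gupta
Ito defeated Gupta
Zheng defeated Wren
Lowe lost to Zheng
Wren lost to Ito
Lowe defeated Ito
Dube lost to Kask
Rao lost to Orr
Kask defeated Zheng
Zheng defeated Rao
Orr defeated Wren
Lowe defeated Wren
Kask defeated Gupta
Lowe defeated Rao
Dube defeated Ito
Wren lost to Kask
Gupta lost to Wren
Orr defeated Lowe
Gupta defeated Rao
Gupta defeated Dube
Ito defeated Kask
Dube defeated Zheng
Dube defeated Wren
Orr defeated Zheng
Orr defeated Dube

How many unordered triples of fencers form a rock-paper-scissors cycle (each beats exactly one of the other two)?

Win totals: Zheng 3, Wren 1, Kask 5, Rao 1, Dube 4, Gupta 3, Ito 6, Orr 7, Lowe 6.
A fencer with w wins dominates both others in C(w,2) triples; summing gives 3 + 0 + 10 + 0 + 6 + 3 + 15 + 21 + 15 = 73 transitive triples.
Total triples C(9,3) = 84, so cyclic triples = 84 − 73 = 11.

11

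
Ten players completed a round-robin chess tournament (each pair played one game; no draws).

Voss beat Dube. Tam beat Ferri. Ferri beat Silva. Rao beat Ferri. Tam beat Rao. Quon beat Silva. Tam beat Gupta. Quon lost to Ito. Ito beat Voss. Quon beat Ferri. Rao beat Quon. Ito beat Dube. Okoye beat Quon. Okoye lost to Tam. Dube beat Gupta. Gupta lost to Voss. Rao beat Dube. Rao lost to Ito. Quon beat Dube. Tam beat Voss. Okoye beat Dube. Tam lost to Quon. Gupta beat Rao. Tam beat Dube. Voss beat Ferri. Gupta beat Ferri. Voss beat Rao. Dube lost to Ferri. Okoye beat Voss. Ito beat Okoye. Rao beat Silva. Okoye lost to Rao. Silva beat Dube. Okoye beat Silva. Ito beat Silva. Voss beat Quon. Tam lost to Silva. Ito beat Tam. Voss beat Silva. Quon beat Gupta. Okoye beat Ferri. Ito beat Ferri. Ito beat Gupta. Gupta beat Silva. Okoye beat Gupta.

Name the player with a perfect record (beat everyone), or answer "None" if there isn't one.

Ito

Ito has 9 wins out of 9 opponents — a perfect record.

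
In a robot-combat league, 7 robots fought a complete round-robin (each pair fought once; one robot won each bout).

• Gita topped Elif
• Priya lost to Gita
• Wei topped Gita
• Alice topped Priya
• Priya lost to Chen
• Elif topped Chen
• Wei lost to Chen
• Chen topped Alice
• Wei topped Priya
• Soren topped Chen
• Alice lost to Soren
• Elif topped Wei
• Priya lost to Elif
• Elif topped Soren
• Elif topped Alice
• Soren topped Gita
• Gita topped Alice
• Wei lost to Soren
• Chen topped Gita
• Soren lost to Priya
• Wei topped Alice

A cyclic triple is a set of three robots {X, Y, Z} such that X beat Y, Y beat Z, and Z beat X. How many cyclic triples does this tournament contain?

7

Win totals: Chen 4, Soren 4, Priya 1, Elif 5, Wei 3, Alice 1, Gita 3.
A robot with w wins dominates both others in C(w,2) triples; summing gives 6 + 6 + 0 + 10 + 3 + 0 + 3 = 28 transitive triples.
Total triples C(7,3) = 35, so cyclic triples = 35 − 28 = 7.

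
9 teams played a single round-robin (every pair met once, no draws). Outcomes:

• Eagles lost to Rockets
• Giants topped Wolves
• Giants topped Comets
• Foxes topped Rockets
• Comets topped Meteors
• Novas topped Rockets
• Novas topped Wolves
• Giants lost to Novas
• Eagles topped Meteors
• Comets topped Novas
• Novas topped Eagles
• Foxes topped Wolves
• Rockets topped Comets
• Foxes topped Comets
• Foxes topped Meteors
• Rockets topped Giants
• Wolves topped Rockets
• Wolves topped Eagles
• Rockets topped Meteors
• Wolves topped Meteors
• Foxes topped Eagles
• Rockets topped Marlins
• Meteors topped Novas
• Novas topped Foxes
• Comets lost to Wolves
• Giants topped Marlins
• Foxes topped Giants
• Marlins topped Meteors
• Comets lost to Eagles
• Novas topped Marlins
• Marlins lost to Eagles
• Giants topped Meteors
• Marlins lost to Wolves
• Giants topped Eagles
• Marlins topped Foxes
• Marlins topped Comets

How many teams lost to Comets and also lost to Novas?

Comets beat: Meteors, Novas.
Novas beat: Marlins, Eagles, Foxes, Wolves, Rockets, Giants.
No one was beaten by both.

0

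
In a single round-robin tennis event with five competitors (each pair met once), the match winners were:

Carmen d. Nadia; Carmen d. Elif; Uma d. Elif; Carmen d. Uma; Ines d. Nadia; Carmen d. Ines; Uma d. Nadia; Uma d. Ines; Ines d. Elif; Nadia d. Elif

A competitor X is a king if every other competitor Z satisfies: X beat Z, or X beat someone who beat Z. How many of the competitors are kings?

1

Ines cannot reach Carmen, Uma in two steps.
Nadia cannot reach Ines, Carmen, Uma in two steps.
Carmen reaches everyone (king).
Elif cannot reach Ines, Nadia, Carmen, Uma in two steps.
Uma cannot reach Carmen in two steps.
Kings: Carmen — 1.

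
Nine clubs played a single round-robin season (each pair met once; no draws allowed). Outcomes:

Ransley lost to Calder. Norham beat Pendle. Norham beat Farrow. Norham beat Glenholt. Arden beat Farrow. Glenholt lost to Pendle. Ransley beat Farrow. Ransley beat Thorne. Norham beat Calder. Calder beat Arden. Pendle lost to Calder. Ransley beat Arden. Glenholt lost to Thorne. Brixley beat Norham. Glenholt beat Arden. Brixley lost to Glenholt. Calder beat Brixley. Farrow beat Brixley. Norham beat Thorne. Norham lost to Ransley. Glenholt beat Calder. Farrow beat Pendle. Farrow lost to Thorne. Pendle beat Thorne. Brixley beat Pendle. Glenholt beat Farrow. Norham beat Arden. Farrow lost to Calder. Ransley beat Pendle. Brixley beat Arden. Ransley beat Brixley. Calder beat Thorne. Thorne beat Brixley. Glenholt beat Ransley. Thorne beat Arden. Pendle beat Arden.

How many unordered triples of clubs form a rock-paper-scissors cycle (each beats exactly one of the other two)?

16

Win totals: Norham 6, Arden 1, Glenholt 5, Farrow 2, Thorne 4, Ransley 6, Pendle 3, Brixley 3, Calder 6.
A club with w wins dominates both others in C(w,2) triples; summing gives 15 + 0 + 10 + 1 + 6 + 15 + 3 + 3 + 15 = 68 transitive triples.
Total triples C(9,3) = 84, so cyclic triples = 84 − 68 = 16.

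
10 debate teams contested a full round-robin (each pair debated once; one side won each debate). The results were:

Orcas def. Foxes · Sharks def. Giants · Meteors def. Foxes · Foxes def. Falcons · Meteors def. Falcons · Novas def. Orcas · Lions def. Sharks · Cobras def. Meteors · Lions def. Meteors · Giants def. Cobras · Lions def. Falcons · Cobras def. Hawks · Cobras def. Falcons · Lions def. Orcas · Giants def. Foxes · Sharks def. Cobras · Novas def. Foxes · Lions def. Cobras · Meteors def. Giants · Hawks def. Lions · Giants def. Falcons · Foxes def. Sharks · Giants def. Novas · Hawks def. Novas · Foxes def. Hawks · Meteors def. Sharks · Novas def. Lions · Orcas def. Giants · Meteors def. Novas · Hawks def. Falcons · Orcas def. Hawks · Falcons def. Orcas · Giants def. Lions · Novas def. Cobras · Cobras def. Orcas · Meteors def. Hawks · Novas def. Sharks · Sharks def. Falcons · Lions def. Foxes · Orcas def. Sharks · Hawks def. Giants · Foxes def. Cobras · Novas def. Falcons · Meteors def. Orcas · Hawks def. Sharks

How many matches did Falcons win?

1

Falcons' results: beat Orcas; lost to Lions, Cobras, Foxes, Meteors, Novas, Sharks, Giants, Hawks.
That is 1 win.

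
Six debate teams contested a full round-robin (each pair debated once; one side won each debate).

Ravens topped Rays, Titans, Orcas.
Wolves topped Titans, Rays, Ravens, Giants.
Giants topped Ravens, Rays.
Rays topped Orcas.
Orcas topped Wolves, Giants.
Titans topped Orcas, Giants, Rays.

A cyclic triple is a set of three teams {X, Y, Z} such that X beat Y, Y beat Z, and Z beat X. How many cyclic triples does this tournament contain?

Of the C(6,3) = 20 triples, the cyclic ones are: {Wolves, Orcas, Rays}; {Wolves, Orcas, Ravens}; {Wolves, Orcas, Titans}; {Orcas, Rays, Giants}; {Orcas, Ravens, Giants}; {Ravens, Giants, Titans}.
That is 6.

6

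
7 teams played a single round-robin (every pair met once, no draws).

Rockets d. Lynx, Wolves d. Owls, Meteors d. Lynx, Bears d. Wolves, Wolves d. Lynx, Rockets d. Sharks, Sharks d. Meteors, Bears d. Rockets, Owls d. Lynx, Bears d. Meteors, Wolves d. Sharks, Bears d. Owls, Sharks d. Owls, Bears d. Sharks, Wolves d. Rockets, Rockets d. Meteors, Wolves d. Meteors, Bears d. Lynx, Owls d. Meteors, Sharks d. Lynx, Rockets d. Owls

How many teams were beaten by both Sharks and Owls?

Sharks beat: Meteors, Lynx, Owls.
Owls beat: Meteors, Lynx.
Both beat: Meteors, Lynx — 2.

2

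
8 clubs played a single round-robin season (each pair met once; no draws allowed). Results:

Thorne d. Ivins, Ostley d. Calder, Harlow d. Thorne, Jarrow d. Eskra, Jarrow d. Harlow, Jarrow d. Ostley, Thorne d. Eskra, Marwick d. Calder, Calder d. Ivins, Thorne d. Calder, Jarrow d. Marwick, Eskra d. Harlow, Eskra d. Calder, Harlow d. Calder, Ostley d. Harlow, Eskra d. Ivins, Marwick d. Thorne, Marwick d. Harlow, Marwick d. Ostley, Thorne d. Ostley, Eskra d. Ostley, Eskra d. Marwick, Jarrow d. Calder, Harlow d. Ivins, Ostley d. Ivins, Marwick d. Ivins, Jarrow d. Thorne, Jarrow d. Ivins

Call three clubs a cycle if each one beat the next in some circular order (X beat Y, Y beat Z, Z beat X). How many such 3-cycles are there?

Win totals: Marwick 5, Eskra 5, Ostley 3, Thorne 4, Harlow 3, Ivins 0, Jarrow 7, Calder 1.
A club with w wins dominates both others in C(w,2) triples; summing gives 10 + 10 + 3 + 6 + 3 + 0 + 21 + 0 = 53 transitive triples.
Total triples C(8,3) = 56, so cyclic triples = 56 − 53 = 3.

3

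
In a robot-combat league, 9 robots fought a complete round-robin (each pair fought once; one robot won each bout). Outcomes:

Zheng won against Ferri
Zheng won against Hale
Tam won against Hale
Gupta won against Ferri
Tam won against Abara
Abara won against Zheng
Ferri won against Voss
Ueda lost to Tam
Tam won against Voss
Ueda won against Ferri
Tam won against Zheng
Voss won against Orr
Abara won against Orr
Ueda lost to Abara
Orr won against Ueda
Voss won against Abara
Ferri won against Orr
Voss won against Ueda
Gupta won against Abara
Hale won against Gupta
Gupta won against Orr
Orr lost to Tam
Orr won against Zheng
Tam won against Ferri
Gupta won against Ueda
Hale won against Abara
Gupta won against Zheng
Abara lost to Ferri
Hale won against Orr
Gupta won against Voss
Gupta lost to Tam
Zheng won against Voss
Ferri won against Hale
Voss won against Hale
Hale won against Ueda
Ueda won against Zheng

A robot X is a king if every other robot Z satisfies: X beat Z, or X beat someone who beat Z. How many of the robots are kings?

Zheng cannot reach Tam in two steps.
Orr cannot reach Gupta, Tam, Abara in two steps.
Voss cannot reach Tam in two steps.
Gupta cannot reach Tam in two steps.
Ferri cannot reach Tam in two steps.
Ueda cannot reach Gupta, Tam in two steps.
Tam reaches everyone (king).
Hale cannot reach Tam in two steps.
Abara cannot reach Gupta, Tam in two steps.
Kings: Tam — 1.

1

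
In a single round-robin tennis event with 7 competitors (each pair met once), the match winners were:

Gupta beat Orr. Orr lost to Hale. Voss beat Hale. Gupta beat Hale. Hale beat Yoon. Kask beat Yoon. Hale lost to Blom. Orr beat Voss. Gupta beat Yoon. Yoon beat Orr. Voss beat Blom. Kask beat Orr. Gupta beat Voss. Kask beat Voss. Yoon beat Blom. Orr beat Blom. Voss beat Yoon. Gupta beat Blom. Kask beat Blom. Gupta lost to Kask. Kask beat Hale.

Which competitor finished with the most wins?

Kask

Win totals: Blom 1, Orr 2, Hale 2, Yoon 2, Gupta 5, Voss 3, Kask 6.
Kask leads with 6 wins (next highest: 5).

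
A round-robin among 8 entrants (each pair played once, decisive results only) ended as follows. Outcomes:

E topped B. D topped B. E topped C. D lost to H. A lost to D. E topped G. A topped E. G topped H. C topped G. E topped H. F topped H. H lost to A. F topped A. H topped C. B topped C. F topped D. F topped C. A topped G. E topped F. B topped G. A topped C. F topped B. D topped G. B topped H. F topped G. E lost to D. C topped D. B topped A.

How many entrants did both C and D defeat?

C beat: D, G.
D beat: A, B, E, G.
Both beat: G — 1.

1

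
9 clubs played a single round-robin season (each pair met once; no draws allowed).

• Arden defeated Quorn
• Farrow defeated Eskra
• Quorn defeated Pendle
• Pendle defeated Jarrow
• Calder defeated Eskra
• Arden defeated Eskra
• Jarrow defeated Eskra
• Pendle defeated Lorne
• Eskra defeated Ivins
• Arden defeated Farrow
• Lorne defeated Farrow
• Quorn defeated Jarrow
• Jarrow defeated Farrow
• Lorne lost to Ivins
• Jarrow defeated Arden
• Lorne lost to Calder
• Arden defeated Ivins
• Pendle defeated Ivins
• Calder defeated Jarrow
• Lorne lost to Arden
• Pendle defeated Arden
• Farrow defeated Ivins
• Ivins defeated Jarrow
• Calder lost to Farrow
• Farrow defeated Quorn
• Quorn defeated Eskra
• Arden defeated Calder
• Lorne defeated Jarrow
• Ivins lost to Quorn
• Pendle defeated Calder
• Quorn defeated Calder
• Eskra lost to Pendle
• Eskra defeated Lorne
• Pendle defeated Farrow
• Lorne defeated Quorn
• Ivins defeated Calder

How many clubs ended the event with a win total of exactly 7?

Win totals: Jarrow 3, Quorn 5, Ivins 3, Calder 3, Pendle 7, Farrow 4, Lorne 3, Arden 6, Eskra 2.
Exactly 7: Pendle — 1 club.

1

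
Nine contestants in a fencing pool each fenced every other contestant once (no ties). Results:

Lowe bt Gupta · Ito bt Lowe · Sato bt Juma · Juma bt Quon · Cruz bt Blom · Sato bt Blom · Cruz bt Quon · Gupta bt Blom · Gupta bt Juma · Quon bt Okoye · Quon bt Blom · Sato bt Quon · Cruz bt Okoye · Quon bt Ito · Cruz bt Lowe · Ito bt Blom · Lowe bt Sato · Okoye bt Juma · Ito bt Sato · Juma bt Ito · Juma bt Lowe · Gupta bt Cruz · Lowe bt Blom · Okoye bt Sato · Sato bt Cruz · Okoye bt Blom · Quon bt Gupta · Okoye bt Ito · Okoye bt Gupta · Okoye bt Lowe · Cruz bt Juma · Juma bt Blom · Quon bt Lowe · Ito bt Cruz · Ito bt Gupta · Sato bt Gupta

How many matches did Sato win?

5

Sato's results: beat Juma, Quon, Cruz, Gupta, Blom; lost to Okoye, Lowe, Ito.
That is 5 wins.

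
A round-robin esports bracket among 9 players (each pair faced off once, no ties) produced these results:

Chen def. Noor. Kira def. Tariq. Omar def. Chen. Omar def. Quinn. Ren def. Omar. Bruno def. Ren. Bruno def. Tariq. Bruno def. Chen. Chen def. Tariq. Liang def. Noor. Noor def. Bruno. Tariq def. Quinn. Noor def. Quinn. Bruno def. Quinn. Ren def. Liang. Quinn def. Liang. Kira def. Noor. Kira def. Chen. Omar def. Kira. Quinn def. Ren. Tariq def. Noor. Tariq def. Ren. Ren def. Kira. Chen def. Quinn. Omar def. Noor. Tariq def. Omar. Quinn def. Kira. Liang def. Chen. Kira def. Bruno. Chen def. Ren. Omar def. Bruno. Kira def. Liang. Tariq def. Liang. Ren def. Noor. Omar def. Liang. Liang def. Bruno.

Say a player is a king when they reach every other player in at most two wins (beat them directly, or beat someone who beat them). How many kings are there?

7

Liang cannot reach Omar, Kira in two steps.
Bruno reaches everyone (king).
Tariq reaches everyone (king).
Omar reaches everyone (king).
Ren reaches everyone (king).
Noor cannot reach Omar in two steps.
Quinn reaches everyone (king).
Kira reaches everyone (king).
Chen reaches everyone (king).
Kings: Bruno, Tariq, Omar, Ren, Quinn, Kira, Chen — 7.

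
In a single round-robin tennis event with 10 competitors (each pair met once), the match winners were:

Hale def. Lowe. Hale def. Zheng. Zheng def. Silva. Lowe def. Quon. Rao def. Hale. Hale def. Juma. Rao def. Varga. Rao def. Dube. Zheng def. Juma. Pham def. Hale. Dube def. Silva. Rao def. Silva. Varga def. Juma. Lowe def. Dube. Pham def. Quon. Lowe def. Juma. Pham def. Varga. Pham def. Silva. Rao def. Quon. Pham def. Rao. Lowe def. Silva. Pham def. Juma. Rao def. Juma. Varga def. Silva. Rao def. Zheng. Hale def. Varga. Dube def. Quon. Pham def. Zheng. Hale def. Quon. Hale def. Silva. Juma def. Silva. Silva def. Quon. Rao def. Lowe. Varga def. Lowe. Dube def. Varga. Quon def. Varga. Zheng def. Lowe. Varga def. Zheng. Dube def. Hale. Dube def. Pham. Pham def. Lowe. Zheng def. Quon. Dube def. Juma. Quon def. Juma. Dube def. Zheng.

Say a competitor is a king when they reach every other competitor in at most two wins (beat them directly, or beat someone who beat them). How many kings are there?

Rao reaches everyone (king).
Hale cannot reach Rao, Pham in two steps.
Varga cannot reach Rao, Hale, Pham in two steps.
Quon cannot reach Rao, Hale, Dube, Pham in two steps.
Zheng cannot reach Rao, Hale, Pham in two steps.
Dube reaches everyone (king).
Pham reaches everyone (king).
Lowe cannot reach Rao in two steps.
Silva cannot reach Rao, Hale, Zheng, Dube, Pham, Lowe in two steps.
Juma cannot reach Rao, Hale, Varga, Zheng, Dube, Pham, Lowe in two steps.
Kings: Rao, Dube, Pham — 3.

3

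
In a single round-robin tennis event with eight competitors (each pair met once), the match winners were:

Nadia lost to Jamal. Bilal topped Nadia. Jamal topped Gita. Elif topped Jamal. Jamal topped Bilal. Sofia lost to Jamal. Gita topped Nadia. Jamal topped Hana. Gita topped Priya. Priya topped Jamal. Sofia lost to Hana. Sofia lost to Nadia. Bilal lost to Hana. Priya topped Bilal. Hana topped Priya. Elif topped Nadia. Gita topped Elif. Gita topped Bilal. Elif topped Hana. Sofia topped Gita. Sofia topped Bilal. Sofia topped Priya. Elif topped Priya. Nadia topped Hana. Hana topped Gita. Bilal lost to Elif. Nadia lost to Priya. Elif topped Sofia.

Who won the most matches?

Elif

Win totals: Jamal 5, Elif 6, Nadia 2, Hana 4, Sofia 3, Priya 3, Bilal 1, Gita 4.
Elif leads with 6 wins (next highest: 5).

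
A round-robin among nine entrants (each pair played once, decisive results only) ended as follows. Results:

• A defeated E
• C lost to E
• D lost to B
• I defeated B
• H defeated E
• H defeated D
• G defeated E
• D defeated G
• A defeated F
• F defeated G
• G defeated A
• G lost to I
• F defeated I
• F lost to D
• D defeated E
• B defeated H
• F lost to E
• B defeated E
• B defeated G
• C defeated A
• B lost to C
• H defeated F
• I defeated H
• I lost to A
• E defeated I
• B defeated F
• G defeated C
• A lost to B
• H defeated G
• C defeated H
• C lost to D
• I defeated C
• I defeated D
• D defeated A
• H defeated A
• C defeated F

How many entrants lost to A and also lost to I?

0

A beat: E, F, I.
I beat: B, C, D, G, H.
No one was beaten by both.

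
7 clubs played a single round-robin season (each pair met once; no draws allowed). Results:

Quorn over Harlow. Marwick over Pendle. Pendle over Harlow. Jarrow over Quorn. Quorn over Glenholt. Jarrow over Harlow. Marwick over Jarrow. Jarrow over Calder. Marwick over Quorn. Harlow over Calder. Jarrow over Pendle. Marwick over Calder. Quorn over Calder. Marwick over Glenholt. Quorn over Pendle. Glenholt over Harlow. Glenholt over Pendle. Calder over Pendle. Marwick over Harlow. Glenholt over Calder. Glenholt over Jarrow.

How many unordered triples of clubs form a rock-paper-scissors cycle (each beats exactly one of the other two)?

2

Win totals: Marwick 6, Harlow 1, Pendle 1, Quorn 4, Jarrow 4, Glenholt 4, Calder 1.
A club with w wins dominates both others in C(w,2) triples; summing gives 15 + 0 + 0 + 6 + 6 + 6 + 0 = 33 transitive triples.
Total triples C(7,3) = 35, so cyclic triples = 35 − 33 = 2.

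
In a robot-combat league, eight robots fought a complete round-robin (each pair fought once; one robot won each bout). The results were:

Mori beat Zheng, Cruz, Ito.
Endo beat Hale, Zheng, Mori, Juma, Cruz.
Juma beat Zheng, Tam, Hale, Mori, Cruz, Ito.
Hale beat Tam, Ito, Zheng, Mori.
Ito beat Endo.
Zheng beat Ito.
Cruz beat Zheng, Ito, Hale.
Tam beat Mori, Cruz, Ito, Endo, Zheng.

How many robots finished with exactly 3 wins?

Win totals: Zheng 1, Tam 5, Cruz 3, Hale 4, Mori 3, Endo 5, Juma 6, Ito 1.
Exactly 3: Cruz, Mori — 2 robots.

2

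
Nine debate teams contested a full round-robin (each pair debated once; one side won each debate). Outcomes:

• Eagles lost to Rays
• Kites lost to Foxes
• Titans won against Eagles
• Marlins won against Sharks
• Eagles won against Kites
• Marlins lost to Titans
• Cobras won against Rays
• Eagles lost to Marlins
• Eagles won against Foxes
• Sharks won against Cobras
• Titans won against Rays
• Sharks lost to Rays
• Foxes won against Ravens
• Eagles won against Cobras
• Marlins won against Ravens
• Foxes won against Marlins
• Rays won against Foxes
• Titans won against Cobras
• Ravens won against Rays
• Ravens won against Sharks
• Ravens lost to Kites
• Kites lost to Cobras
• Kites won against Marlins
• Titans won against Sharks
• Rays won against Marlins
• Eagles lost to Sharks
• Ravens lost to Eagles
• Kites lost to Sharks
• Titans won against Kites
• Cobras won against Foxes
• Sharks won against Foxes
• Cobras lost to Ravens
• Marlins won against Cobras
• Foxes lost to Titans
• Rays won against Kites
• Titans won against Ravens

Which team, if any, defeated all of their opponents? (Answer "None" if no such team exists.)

Titans has 8 wins out of 8 opponents — a perfect record.

Titans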